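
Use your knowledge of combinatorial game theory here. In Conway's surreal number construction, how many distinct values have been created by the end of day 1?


Day 0: {|} = 0 is born. Count = 1.
Day n: the number of surreal numbers born by day n is 2^(n+1) - 1.
By day 0: 2^1 - 1 = 1
By day 1: 2^2 - 1 = 3
By day 1: 3 surreal numbers.

3


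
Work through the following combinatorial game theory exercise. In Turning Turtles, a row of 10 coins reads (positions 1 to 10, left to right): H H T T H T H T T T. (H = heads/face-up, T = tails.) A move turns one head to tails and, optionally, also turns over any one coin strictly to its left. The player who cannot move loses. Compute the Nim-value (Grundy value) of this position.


Coins: H H T T H T H T T T
Key fact: a single head at position k behaves exactly like a Nim heap of size k (turning it to T and optionally flipping a coin at j < k corresponds to moving the heap from k to j, or to 0), and heads combine as a disjunctive sum (two heads at the same place would cancel, matching j XOR j = 0). So the Nim-value is the XOR of the 1-indexed positions of the heads.
Face-up positions (1-indexed): [1, 2, 5, 7]
XOR 0 with 1: 0 XOR 1 = 1
XOR 1 with 2: 1 XOR 2 = 3
XOR 3 with 5: 3 XOR 5 = 6
XOR 6 with 7: 6 XOR 7 = 1
Nim-value = 1

1


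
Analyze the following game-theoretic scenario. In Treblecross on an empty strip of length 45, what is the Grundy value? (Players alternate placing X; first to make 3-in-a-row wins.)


Treblecross: place X on empty cells; 3-in-a-row wins.
Playing within two cells of an existing X lets the opponent win at once, so sensible play treats the cells i-2..i+2 around each X as dead. The player left with no safe cell loses, so this is a normal-play take-away game on strips of safe cells.
Placing X at cell i (0-indexed) of a strip of k safe cells leaves independent strips of sizes max(0, i-2) and max(0, k-i-3). Hence G(k) = mex{ G(max(0,i-2)) XOR G(max(0,k-i-3)) : 0 <= i < k }, with G(0) = 0.
G(1): splits (0,0):0^0=0 -> mex({0}) = 1
G(2): splits (0,0):0^0=0 -> mex({0}) = 1
G(3): splits (0,0):0^0=0 -> mex({0}) = 1
G(4): splits (0,1):0^1=1 (0,0):0^0=0 -> mex({0, 1}) = 2
G(5): splits (0,2):0^1=1 (0,1):0^1=1 (0,0):0^0=0 -> mex({0, 1}) = 2
G(6) = mex({1}) = 0
G(7) = mex({0, 1, 2}) = 3
G(8) = mex({0, 1, 2}) = 3
G(9) = mex({0, 2}) = 1
G(10) = mex({0, 2, 3}) = 1
G(11) = mex({0, 3}) = 1
G(12) = mex({1, 3}) = 0
G(13) = mex({0, 1, 2, 3}) = 4
G(14) = mex({0, 1, 2}) = 3
G(15) = mex({0, 1, 2}) = 3
G(16) = mex({0, 1, 2, 4}) = 3
G(17) = mex({0, 1, 3, 4}) = 2
G(18) = mex({0, 1, 3, 4}) = 2
G(19) = mex({0, 1, 3, 5}) = 2
G(20) = mex({0, 1, 2, 3, 5}) = 4
G(21) = mex({0, 1, 2, 3, 5}) = 4
G(22) = mex({1, 2, 6}) = 0
G(23) = mex({0, 1, 2, 3, 4, 6}) = 5
G(24) = mex({0, 1, 2, 3, 4}) = 5
G(25) = mex({0, 1, 3, 4, 7}) = 2
G(26) = mex({0, 1, 3, 4, 5, 7}) = 2
G(27) = mex({0, 1, 3, 5}) = 2
G(28) = mex({0, 1, 2, 5}) = 3
G(29) = mex({0, 1, 2, 4, 5, 6}) = 3
G(30) = mex({1, 2, 4, 6}) = 0
G(31) = mex({0, 1, 2, 3, 4, 6}) = 5
G(32) = mex({1, 2, 3, 4, 7}) = 0
G(33) = mex({0, 3, 7}) = 1
G(34) = mex({0, 2, 3, 5, 7}) = 1
G(35) = mex({0, 2, 3, 5, 6}) = 1
G(36) = mex({0, 1, 2, 5, 6}) = 3
G(37) = mex({0, 1, 2, 4, 5, 6}) = 3
G(38) = mex({0, 1, 2, 4}) = 3
G(39) = mex({0, 1, 2, 3, 4, 7}) = 5
G(40) = mex({0, 1, 2, 3, 4, 5, 7}) = 6
G(41) = mex({0, 1, 2, 3, 5, 7}) = 4
G(42) = mex({0, 1, 2, 3, 5, 6, 7}) = 4
G(43) = mex({0, 2, 3, 5, 6}) = 1
G(44) = mex({1, 2, 3, 4, 5, 6}) = 0
G(45) = mex({0, 1, 2, 3, 4, 6, 7}) = 5
Therefore G(45) = 5.

5


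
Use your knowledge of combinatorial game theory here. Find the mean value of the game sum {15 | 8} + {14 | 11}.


G1 = {15 | 8}, G2 = {14 | 11}
Each is a switch {a | b} with numbers a > b; its mean value is (a + b)/2, and mean value is additive over game sums: m(G1 + G2) = m(G1) + m(G2).
Mean of G1 = (15 + (8))/2 = 23/2 = 23/2
Mean of G2 = (14 + (11))/2 = 25/2 = 25/2
Mean of G1 + G2 = 23/2 + 25/2 = 24

24


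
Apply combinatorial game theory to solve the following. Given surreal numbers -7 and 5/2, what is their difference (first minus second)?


x = -7, y = 5/2
Converting to common denominator: 2
x = -14/2, y = 5/2
x - y = -7 - 5/2 = -19/2

-19/2


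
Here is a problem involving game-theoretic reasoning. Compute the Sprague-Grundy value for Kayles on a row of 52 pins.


Kayles: a move removes 1 or 2 adjacent pins from a contiguous row.
Removing pins from a row of k leaves two independent rows (a, b) with a + b = k - 1 (one pin) or a + b = k - 2 (two pins); an end removal gives a = 0.
By Sprague-Grundy, G(k) = mex{ G(a) XOR G(b) } over all these splits. G(0) = 0.
G(1): splits (0,0):0^0=0 -> mex({0}) = 1
G(2): splits (0,1):0^1=1 (0,0):0^0=0 -> mex({0, 1}) = 2
G(3): splits (0,2):0^2=2 (1,1):1^1=0 (0,1):0^1=1 -> mex({0, 1, 2}) = 3
G(4): splits (0,3):0^3=3 (1,2):1^2=3 (0,2):0^2=2 (1,1):1^1=0 -> mex({0, 2, 3}) = 1
G(5): splits (0,4):0^1=1 (1,3):1^3=2 (2,2):2^2=0 (0,3):0^3=3 (1,2):1^2=3 -> mex({0, 1, 2, 3}) = 4
G(6) = mex({0, 1, 2, 4}) = 3
G(7) = mex({0, 1, 3, 4, 5}) = 2
G(8) = mex({0, 2, 3, 5, 6}) = 1
G(9) = mex({0, 1, 2, 3, 6, 7}) = 4
G(10) = mex({0, 1, 3, 4, 5, 7}) = 2
G(11) = mex({0, 1, 2, 3, 4, 5}) = 6
G(12) = mex({0, 1, 2, 3, 5, 6, 7}) = 4
G(13) = mex({0, 2, 3, 4, 6, 7}) = 1
G(14) = mex({0, 1, 4, 5, 6, 7}) = 2
G(15) = mex({0, 1, 2, 3, 4, 5, 6}) = 7
G(16) = mex({0, 2, 3, 5, 6, 7}) = 1
G(17) = mex({0, 1, 2, 3, 5, 6, 7}) = 4
G(18) = mex({0, 1, 2, 4, 5, 6}) = 3
G(19) = mex({0, 1, 3, 4, 5, 7}) = 2
G(20) = mex({0, 2, 3, 4, 5, 6, 7}) = 1
G(21) = mex({0, 1, 2, 3, 5, 6, 7}) = 4
G(22) = mex({0, 1, 2, 3, 4, 5, 7}) = 6
G(23) = mex({0, 1, 2, 3, 4, 5, 6}) = 7
G(24) = mex({0, 1, 2, 3, 5, 6, 7}) = 4
G(25) = mex({0, 2, 3, 4, 6, 7}) = 1
G(26) = mex({0, 1, 3, 4, 5, 6, 7}) = 2
G(27) = mex({0, 1, 2, 3, 4, 5, 6, 7}) = 8
G(28) = mex({0, 1, 2, 3, 4, 6, 7, 8}) = 5
G(29) = mex({0, 1, 2, 3, 5, 6, 7, 8, 9}) = 4
G(30) = mex({0, 1, 2, 3, 4, 5, 6, 9, 10}) = 7
G(31) = mex({0, 1, 3, 4, 5, 7, 10, 11}) = 2
G(32) = mex({0, 2, 3, 4, 5, 6, 7, 9, 11}) = 1
G(33) = mex({0, 1, 2, 3, 4, 5, 6, 7, 9, 12}) = 8
G(34) = mex({0, 1, 2, 3, 4, 5, 7, 8, 11, 12}) = 6
G(35) = mex({0, 1, 2, 3, 4, 5, 6, 8, 9, 10, 11}) = 7
G(36) = mex({0, 1, 2, 3, 5, 6, 7, 9, 10}) = 4
G(37) = mex({0, 2, 3, 4, 6, 7, 9, 10, 11, 12}) = 1
G(38) = mex({0, 1, 3, 4, 5, 6, 7, 9, 10, 11, 12}) = 2
G(39) = mex({0, 1, 2, 4, 5, 6, 7, 9, 10, 12, 14}) = 3
G(40) = mex({0, 2, 3, 4, 6, 7, 11, 12, 14}) = 1
G(41) = mex({0, 1, 2, 3, 5, 6, 7, 9, 10, 11, 12}) = 4
G(42) = mex({0, 1, 2, 3, 4, 5, 6, 9, 10}) = 7
G(43) = mex({0, 1, 3, 4, 5, 7, 9, 10, 12, 15}) = 2
G(44) = mex({0, 2, 3, 4, 5, 6, 7, 9, 10, 12, 15}) = 1
G(45) = mex({0, 1, 2, 3, 4, 5, 6, 7, 9, 10, 12, 14}) = 8
G(46) = mex({0, 1, 3, 4, 5, 7, 8, 11, 12, 14}) = 2
G(47) = mex({0, 1, 2, 3, 4, 5, 6, 8, 9, 10, 11, 12}) = 7
G(48) = mex({0, 1, 2, 3, 5, 6, 7, 9, 10}) = 4
G(49) = mex({0, 2, 3, 4, 6, 7, 9, 10, 11, 12, 15}) = 1
G(50) = mex({0, 1, 4, 5, 6, 7, 9, 11, 12, 14, 15}) = 2
G(51) = mex({0, 1, 2, 3, 4, 5, 6, 7, 9, 12, 14, 15}) = 8
G(52) = mex({0, 2, 3, 4, 5, 6, 7, 8, 11, 12, 15}) = 1
Therefore G(52) = 1.

1


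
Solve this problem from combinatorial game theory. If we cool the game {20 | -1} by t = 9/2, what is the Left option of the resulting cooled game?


Original game: {20 | -1} (a switch {a | b} with a > b).
Cooling by t (for t below the temperature (a - b)/2 = 21/2) taxes each move by t: {a | b} cooled by t is {a - t | b + t}.
Cooling amount: t = 9/2
Cooled Left option: 20 - 9/2 = 31/2
Cooled Right option: -1 + 9/2 = 7/2
Cooled game: {31/2 | 7/2}
Left option = 31/2

31/2


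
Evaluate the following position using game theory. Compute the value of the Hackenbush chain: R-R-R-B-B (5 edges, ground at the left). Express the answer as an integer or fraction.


Edges (from ground): R-R-R-B-B
By Berlekamp's sign-expansion rule, a Blue-Red Hackenbush stalk has the value of the surreal number whose sign sequence is the edge sequence with B -> + and R -> -.
Sign sequence: ---++
Trace the sign expansion in the surreal number tree, starting from 0:
Edge 1: R (sign -) -> bounds (-inf, 0), value = -1
Edge 2: R (sign -) -> bounds (-inf, -1), value = -2
Edge 3: R (sign -) -> bounds (-inf, -2), value = -3
Edge 4: B (sign +) -> bounds (-3, -2), value = -5/2
Edge 5: B (sign +) -> bounds (-5/2, -2), value = -9/4
Game value = -9/4

-9/4


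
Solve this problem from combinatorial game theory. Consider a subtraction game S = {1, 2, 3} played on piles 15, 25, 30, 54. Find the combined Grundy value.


Subtraction set: {1, 2, 3}
For this subtraction set, G(n) = n mod 4 (period = max + 1 = 4).
Pile 1 (size 15): G(15) = 15 mod 4 = 3
Pile 2 (size 25): G(25) = 25 mod 4 = 1
Pile 3 (size 30): G(30) = 30 mod 4 = 2
Pile 4 (size 54): G(54) = 54 mod 4 = 2
Total Grundy value = XOR of all: 3 XOR 1 XOR 2 XOR 2 = 2

2


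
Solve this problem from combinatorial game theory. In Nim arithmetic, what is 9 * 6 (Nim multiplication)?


Nim multiplication is bilinear over XOR: (u XOR v) * w = (u*w) XOR (v*w).
So we split each operand into its bit components and XOR the pairwise Nim products.
9 = 1 + 8 (as XOR of powers of 2).
6 = 2 + 4 (as XOR of powers of 2).
Using the standard Nim-product table on single bits:
  2*2 = 3,   2*4 = 8,   2*8 = 12,
  4*4 = 6,   4*8 = 11,  8*8 = 13,
and  1*x = x (identity), k*l = l*k (commutative).
Pairwise Nim products:
  1 * 2 = 2
  1 * 4 = 4
  8 * 2 = 12
  8 * 4 = 11
XOR them: 2 XOR 4 XOR 12 XOR 11 = 1.
Result: 9 * 6 = 1 (in Nim).

1


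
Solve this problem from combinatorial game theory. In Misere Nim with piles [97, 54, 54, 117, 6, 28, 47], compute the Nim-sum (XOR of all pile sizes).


We need the XOR (exclusive or) of all pile sizes.
After XOR-ing pile 1 (size 97): 0 XOR 97 = 97
After XOR-ing pile 2 (size 54): 97 XOR 54 = 87
After XOR-ing pile 3 (size 54): 87 XOR 54 = 97
After XOR-ing pile 4 (size 117): 97 XOR 117 = 20
After XOR-ing pile 5 (size 6): 20 XOR 6 = 18
After XOR-ing pile 6 (size 28): 18 XOR 28 = 14
After XOR-ing pile 7 (size 47): 14 XOR 47 = 33
The Nim-value of this position is 33.

33


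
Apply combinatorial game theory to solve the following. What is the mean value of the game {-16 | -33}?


Game = {-16 | -33}, a switch {a | b} with numbers a > b.
Its thermograph has left wall a - t and right wall b + t, which meet at t = (a - b)/2, where both equal (a + b)/2. So the mast (mean value) is at (a + b)/2.
Mean = (-16 + (-33))/2 = -49/2 = -49/2

-49/2


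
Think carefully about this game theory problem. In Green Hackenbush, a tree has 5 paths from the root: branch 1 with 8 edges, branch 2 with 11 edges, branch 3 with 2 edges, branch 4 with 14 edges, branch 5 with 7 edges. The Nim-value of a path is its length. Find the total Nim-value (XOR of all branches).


The tree has 5 branches from the ground vertex.
In Green Hackenbush, the Nim-value of a simple path of length k is k.
Branch 1: length 8, Nim-value = 8
Branch 2: length 11, Nim-value = 11
Branch 3: length 2, Nim-value = 2
Branch 4: length 14, Nim-value = 14
Branch 5: length 7, Nim-value = 7
Total Nim-value = XOR of all branch values:
0 XOR 8 = 8
8 XOR 11 = 3
3 XOR 2 = 1
1 XOR 14 = 15
15 XOR 7 = 8
Nim-value of the tree = 8

8


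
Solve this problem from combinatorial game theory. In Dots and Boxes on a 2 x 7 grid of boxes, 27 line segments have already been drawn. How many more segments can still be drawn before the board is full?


Grid: 2 x 7 boxes, i.e. 3 rows and 8 columns of dots.
Horizontal edges: (rows + 1) * cols = 3 * 7 = 21
Vertical edges: rows * (cols + 1) = 2 * 8 = 16
Total edges: 21 + 16 = 37
Edges drawn: 27
Remaining: 37 - 27 = 10

10


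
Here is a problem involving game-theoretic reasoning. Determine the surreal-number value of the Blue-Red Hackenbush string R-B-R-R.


Edges (from ground): R-B-R-R
By Berlekamp's sign-expansion rule, a Blue-Red Hackenbush stalk has the value of the surreal number whose sign sequence is the edge sequence with B -> + and R -> -.
Sign sequence: -+--
Trace the sign expansion in the surreal number tree, starting from 0:
Edge 1: R (sign -) -> bounds (-inf, 0), value = -1
Edge 2: B (sign +) -> bounds (-1, 0), value = -1/2
Edge 3: R (sign -) -> bounds (-1, -1/2), value = -3/4
Edge 4: R (sign -) -> bounds (-1, -3/4), value = -7/8
Game value = -7/8

-7/8


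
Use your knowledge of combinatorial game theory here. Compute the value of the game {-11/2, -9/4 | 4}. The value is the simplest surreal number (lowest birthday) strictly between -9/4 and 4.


Left options: {-11/2, -9/4}, max = -9/4
Right options: {4}, min = 4
All options are numbers and max(Left) < min(Right), so by the simplicity theorem the value is the simplest (earliest-born) number strictly between -9/4 and 4.
Integers -2 through 3 all lie strictly between -9/4 and 4.
Among integers, the simplest (lowest birthday = smallest |n|; 0 is born on day 0, +-n on day n) is 0.
No non-integer in the interval can be simpler: if x is a non-integer in the interval, then floor(x) or ceil(x) also lies in the interval (the interval contains an integer), and both are proper prefixes of x's sign expansion, i.e. born earlier. So the game value is 0.
Game value = 0

0


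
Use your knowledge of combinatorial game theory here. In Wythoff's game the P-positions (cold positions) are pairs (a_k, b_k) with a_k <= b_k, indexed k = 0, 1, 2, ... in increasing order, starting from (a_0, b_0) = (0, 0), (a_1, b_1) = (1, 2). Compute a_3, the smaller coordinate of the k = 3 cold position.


By Wythoff's theorem, a_k = floor(k * phi) and b_k = floor(k * phi^2) = a_k + k, where phi = (1 + sqrt(5))/2 is the golden ratio.
phi = (1 + sqrt(5))/2 = 1.618034
k = 3
k * phi = 3 * 1.618034 = 4.854102
a_3 = floor(k * phi) = 4

4


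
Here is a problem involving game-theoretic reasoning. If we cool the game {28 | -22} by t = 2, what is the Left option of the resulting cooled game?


Original game: {28 | -22} (a switch {a | b} with a > b).
Cooling by t (for t below the temperature (a - b)/2 = 25) taxes each move by t: {a | b} cooled by t is {a - t | b + t}.
Cooling amount: t = 2
Cooled Left option: 28 - 2 = 26
Cooled Right option: -22 + 2 = -20
Cooled game: {26 | -20}
Left option = 26

26


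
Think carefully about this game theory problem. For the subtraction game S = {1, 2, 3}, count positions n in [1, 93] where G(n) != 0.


Subtraction set S = {1, 2, 3}, so G(n) = n mod 4.
G(n) = 0 when n is a multiple of 4.
Multiples of 4 in [1, 93]: 23
N-positions (nonzero Grundy) = 93 - 23 = 70

70


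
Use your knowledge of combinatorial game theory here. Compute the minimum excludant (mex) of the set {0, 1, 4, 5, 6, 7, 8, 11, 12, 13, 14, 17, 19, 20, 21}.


Set = {0, 1, 4, 5, 6, 7, 8, 11, 12, 13, 14, 17, 19, 20, 21}
0 is in the set.
1 is in the set.
2 is NOT in the set. This is the mex.
mex = 2

2


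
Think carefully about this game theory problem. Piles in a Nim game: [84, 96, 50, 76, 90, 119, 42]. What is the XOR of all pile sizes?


We need the XOR (exclusive or) of all pile sizes.
After XOR-ing pile 1 (size 84): 0 XOR 84 = 84
After XOR-ing pile 2 (size 96): 84 XOR 96 = 52
After XOR-ing pile 3 (size 50): 52 XOR 50 = 6
After XOR-ing pile 4 (size 76): 6 XOR 76 = 74
After XOR-ing pile 5 (size 90): 74 XOR 90 = 16
After XOR-ing pile 6 (size 119): 16 XOR 119 = 103
After XOR-ing pile 7 (size 42): 103 XOR 42 = 77
The Nim-value of this position is 77.

77


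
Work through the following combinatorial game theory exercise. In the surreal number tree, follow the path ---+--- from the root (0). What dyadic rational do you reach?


Sign expansion: ---+---
Rule: track bounds (lo, hi), initially (-inf, +inf). On '+', the current value becomes lo and we move to the simplest number in (value, hi): value + 1 if hi = +inf, otherwise the midpoint (value + hi)/2. On '-', the current value becomes hi and we move to value - 1 if lo = -inf, otherwise the midpoint (lo + value)/2.
Start at 0.
Step 1: sign = -, move left. Bounds: (-inf, 0). Value = -1
Step 2: sign = -, move left. Bounds: (-inf, -1). Value = -2
Step 3: sign = -, move left. Bounds: (-inf, -2). Value = -3
Step 4: sign = +, move right. Bounds: (-3, -2). Value = -5/2
Step 5: sign = -, move left. Bounds: (-3, -5/2). Value = -11/4
Step 6: sign = -, move left. Bounds: (-3, -11/4). Value = -23/8
Step 7: sign = -, move left. Bounds: (-3, -23/8). Value = -47/16
The surreal number with sign expansion ---+--- is -47/16.

-47/16


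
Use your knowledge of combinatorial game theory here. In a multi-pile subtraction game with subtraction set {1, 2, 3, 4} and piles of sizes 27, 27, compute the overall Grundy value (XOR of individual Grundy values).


Subtraction set: {1, 2, 3, 4}
For this subtraction set, G(n) = n mod 5 (period = max + 1 = 5).
Pile 1 (size 27): G(27) = 27 mod 5 = 2
Pile 2 (size 27): G(27) = 27 mod 5 = 2
Total Grundy value = XOR of all: 2 XOR 2 = 0

0


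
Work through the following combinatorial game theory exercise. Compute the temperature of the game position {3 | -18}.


The game is {3 | -18}, a switch {a | b} with numbers a > b.
Cooling {a | b} by t gives {a - t | b + t}, which stops being hot when a - t = b + t, i.e. at t = (a - b)/2. So the temperature of a switch is (a - b)/2.
Temperature = (Left option - Right option) / 2
= (3 - (-18)) / 2
= 21 / 2
= 21/2

21/2


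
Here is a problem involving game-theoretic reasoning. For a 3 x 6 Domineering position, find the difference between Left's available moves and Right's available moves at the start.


Board is 3 x 6 (rows x cols).
Left (vertical) placements: (rows-1) * cols = 2 * 6 = 12
Right (horizontal) placements: rows * (cols-1) = 3 * 5 = 15
Advantage = Left - Right = 12 - 15 = -3

-3


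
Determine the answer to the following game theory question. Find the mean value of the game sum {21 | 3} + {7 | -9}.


G1 = {21 | 3}, G2 = {7 | -9}
Each is a switch {a | b} with numbers a > b; its mean value is (a + b)/2, and mean value is additive over game sums: m(G1 + G2) = m(G1) + m(G2).
Mean of G1 = (21 + (3))/2 = 24/2 = 12
Mean of G2 = (7 + (-9))/2 = -2/2 = -1
Mean of G1 + G2 = 12 + -1 = 11

11


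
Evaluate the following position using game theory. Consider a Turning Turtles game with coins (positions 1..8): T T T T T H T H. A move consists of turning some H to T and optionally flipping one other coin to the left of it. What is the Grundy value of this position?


Coins: T T T T T H T H
Key fact: a single head at position k behaves exactly like a Nim heap of size k (turning it to T and optionally flipping a coin at j < k corresponds to moving the heap from k to j, or to 0), and heads combine as a disjunctive sum (two heads at the same place would cancel, matching j XOR j = 0). So the Nim-value is the XOR of the 1-indexed positions of the heads.
Face-up positions (1-indexed): [6, 8]
XOR 0 with 6: 0 XOR 6 = 6
XOR 6 with 8: 6 XOR 8 = 14
Nim-value = 14

14


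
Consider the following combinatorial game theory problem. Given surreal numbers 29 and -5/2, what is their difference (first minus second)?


x = 29, y = -5/2
Converting to common denominator: 2
x = 58/2, y = -5/2
x - y = 29 - -5/2 = 63/2

63/2


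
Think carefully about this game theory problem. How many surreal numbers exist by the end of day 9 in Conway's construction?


Day 0: {|} = 0 is born. Count = 1.
Day n: the number of surreal numbers born by day n is 2^(n+1) - 1.
By day 0: 2^1 - 1 = 1
By day 1: 2^2 - 1 = 3
By day 2: 2^3 - 1 = 7
By day 3: 2^4 - 1 = 15
By day 4: 2^5 - 1 = 31
By day 5: 2^6 - 1 = 63
By day 6: 2^7 - 1 = 127
By day 7: 2^8 - 1 = 255
By day 8: 2^9 - 1 = 511
By day 9: 2^10 - 1 = 1023
By day 9: 1023 surreal numbers.

1023


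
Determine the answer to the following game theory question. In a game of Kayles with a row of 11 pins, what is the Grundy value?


Kayles: a move removes 1 or 2 adjacent pins from a contiguous row.
Removing pins from a row of k leaves two independent rows (a, b) with a + b = k - 1 (one pin) or a + b = k - 2 (two pins); an end removal gives a = 0.
By Sprague-Grundy, G(k) = mex{ G(a) XOR G(b) } over all these splits. G(0) = 0.
G(1): splits (0,0):0^0=0 -> mex({0}) = 1
G(2): splits (0,1):0^1=1 (0,0):0^0=0 -> mex({0, 1}) = 2
G(3): splits (0,2):0^2=2 (1,1):1^1=0 (0,1):0^1=1 -> mex({0, 1, 2}) = 3
G(4): splits (0,3):0^3=3 (1,2):1^2=3 (0,2):0^2=2 (1,1):1^1=0 -> mex({0, 2, 3}) = 1
G(5): splits (0,4):0^1=1 (1,3):1^3=2 (2,2):2^2=0 (0,3):0^3=3 (1,2):1^2=3 -> mex({0, 1, 2, 3}) = 4
G(6) = mex({0, 1, 2, 4}) = 3
G(7) = mex({0, 1, 3, 4, 5}) = 2
G(8) = mex({0, 2, 3, 5, 6}) = 1
G(9) = mex({0, 1, 2, 3, 6, 7}) = 4
G(10) = mex({0, 1, 3, 4, 5, 7}) = 2
G(11) = mex({0, 1, 2, 3, 4, 5}) = 6
Therefore G(11) = 6.

6


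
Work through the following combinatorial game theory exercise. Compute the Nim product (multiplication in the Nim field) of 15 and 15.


Nim multiplication is bilinear over XOR: (u XOR v) * w = (u*w) XOR (v*w).
So we split each operand into its bit components and XOR the pairwise Nim products.
15 = 1 + 2 + 4 + 8 (as XOR of powers of 2).
15 = 1 + 2 + 4 + 8 (as XOR of powers of 2).
Using the standard Nim-product table on single bits:
  2*2 = 3,   2*4 = 8,   2*8 = 12,
  4*4 = 6,   4*8 = 11,  8*8 = 13,
and  1*x = x (identity), k*l = l*k (commutative).
Pairwise Nim products:
  1 * 1 = 1
  1 * 2 = 2
  1 * 4 = 4
  1 * 8 = 8
  2 * 1 = 2
  2 * 2 = 3
  2 * 4 = 8
  2 * 8 = 12
  4 * 1 = 4
  4 * 2 = 8
  4 * 4 = 6
  4 * 8 = 11
  8 * 1 = 8
  8 * 2 = 12
  8 * 4 = 11
  8 * 8 = 13
XOR them: 1 XOR 2 XOR 4 XOR 8 XOR 2 XOR 3 XOR 8 XOR 12 XOR 4 XOR 8 XOR 6 XOR 11 XOR 8 XOR 12 XOR 11 XOR 13 = 9.
Result: 15 * 15 = 9 (in Nim).

9


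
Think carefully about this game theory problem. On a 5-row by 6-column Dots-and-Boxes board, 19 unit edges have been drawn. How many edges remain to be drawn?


Grid: 5 x 6 boxes, i.e. 6 rows and 7 columns of dots.
Horizontal edges: (rows + 1) * cols = 6 * 6 = 36
Vertical edges: rows * (cols + 1) = 5 * 7 = 35
Total edges: 36 + 35 = 71
Edges drawn: 19
Remaining: 71 - 19 = 52

52


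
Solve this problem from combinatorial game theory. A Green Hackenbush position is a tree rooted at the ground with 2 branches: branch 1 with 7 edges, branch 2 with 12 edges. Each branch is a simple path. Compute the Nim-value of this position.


The tree has 2 branches from the ground vertex.
In Green Hackenbush, the Nim-value of a simple path of length k is k.
Branch 1: length 7, Nim-value = 7
Branch 2: length 12, Nim-value = 12
Total Nim-value = XOR of all branch values:
0 XOR 7 = 7
7 XOR 12 = 11
Nim-value of the tree = 11

11


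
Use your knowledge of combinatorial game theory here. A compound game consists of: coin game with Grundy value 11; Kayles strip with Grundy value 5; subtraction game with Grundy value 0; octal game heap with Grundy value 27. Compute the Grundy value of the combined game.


By the Sprague-Grundy theorem, the Grundy value of a sum of games is the XOR of individual Grundy values.
coin game: Grundy value = 11. Running XOR: 0 XOR 11 = 11
Kayles strip: Grundy value = 5. Running XOR: 11 XOR 5 = 14
subtraction game: Grundy value = 0. Running XOR: 14 XOR 0 = 14
octal game heap: Grundy value = 27. Running XOR: 14 XOR 27 = 21
The combined Grundy value is 21.

21


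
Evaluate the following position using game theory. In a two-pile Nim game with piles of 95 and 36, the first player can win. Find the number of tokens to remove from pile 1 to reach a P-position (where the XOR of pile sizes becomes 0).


Piles: 95 and 36
Current XOR: 95 XOR 36 = 123 (non-zero, so this is an N-position).
To make the XOR zero, we need to find a move that balances the piles.
For pile 1 (size 95): target = 95 XOR 123 = 36
We reduce pile 1 from 95 to 36.
Tokens removed: 95 - 36 = 59
Verification: 36 XOR 36 = 0

59


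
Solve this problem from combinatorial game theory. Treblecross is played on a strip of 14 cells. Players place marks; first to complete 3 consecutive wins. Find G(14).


Treblecross: place X on empty cells; 3-in-a-row wins.
Playing within two cells of an existing X lets the opponent win at once, so sensible play treats the cells i-2..i+2 around each X as dead. The player left with no safe cell loses, so this is a normal-play take-away game on strips of safe cells.
Placing X at cell i (0-indexed) of a strip of k safe cells leaves independent strips of sizes max(0, i-2) and max(0, k-i-3). Hence G(k) = mex{ G(max(0,i-2)) XOR G(max(0,k-i-3)) : 0 <= i < k }, with G(0) = 0.
G(1): splits (0,0):0^0=0 -> mex({0}) = 1
G(2): splits (0,0):0^0=0 -> mex({0}) = 1
G(3): splits (0,0):0^0=0 -> mex({0}) = 1
G(4): splits (0,1):0^1=1 (0,0):0^0=0 -> mex({0, 1}) = 2
G(5): splits (0,2):0^1=1 (0,1):0^1=1 (0,0):0^0=0 -> mex({0, 1}) = 2
G(6) = mex({1}) = 0
G(7) = mex({0, 1, 2}) = 3
G(8) = mex({0, 1, 2}) = 3
G(9) = mex({0, 2}) = 1
G(10) = mex({0, 2, 3}) = 1
G(11) = mex({0, 3}) = 1
G(12) = mex({1, 3}) = 0
G(13) = mex({0, 1, 2, 3}) = 4
G(14) = mex({0, 1, 2}) = 3
Therefore G(14) = 3.

3


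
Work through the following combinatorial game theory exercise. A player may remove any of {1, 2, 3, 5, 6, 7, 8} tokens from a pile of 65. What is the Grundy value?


The subtraction set is S = {1, 2, 3, 5, 6, 7, 8}.
G(k) = mex{ G(k - s) : s in S, s <= k }. We compute iteratively: G(0) = 0.
G(1) = mex({0}) = 1
G(2) = mex({0, 1}) = 2
G(3) = mex({0, 1, 2}) = 3
G(4) = mex({1, 2, 3}) = 0
G(5) = mex({0, 2, 3}) = 1
G(6) = mex({0, 1, 3}) = 2
G(7) = mex({0, 1, 2}) = 3
G(8) = mex({0, 1, 2, 3}) = 4
G(9) = mex({0, 1, 2, 3, 4}) = 5
G(10) = mex({0, 1, 2, 3, 4, 5}) = 6
G(11) = mex({0, 1, 2, 3, 4, 5, 6}) = 7
G(12) = mex({0, 1, 2, 3, 5, 6, 7}) = 4
G(13) = mex({1, 2, 3, 4, 6, 7}) = 0
G(14) = mex({0, 2, 3, 4, 5, 7}) = 1
G(15) = mex({0, 1, 3, 4, 5, 6}) = 2
G(16) = mex({0, 1, 2, 4, 5, 6, 7}) = 3
G(17) = mex({1, 2, 3, 4, 5, 6, 7}) = 0
G(18) = mex({0, 2, 3, 4, 6, 7}) = 1
G(19) = mex({0, 1, 3, 4, 7}) = 2
G(20) = mex({0, 1, 2, 4}) = 3
Observe that G(13)..G(20) = 0, 1, 2, 3, 0, 1, 2, 3 repeats G(0)..G(7) = 0, 1, 2, 3, 0, 1, 2, 3.
For k >= max(S) = 8, G(k) is determined by the previous 8 values G(k-8)..G(k-1); a window of 8 consecutive values has recurred shifted by 13, so by induction G(k + 13) = G(k) for all k >= 0: the sequence is periodic from the start with period 13.
One period: G(0..12) = 0, 1, 2, 3, 0, 1, 2, 3, 4, 5, 6, 7, 4.
65 mod 13 = 0, so G(65) = G(0) = 0.

0


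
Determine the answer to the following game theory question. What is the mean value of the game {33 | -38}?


Game = {33 | -38}, a switch {a | b} with numbers a > b.
Its thermograph has left wall a - t and right wall b + t, which meet at t = (a - b)/2, where both equal (a + b)/2. So the mast (mean value) is at (a + b)/2.
Mean = (33 + (-38))/2 = -5/2 = -5/2

-5/2


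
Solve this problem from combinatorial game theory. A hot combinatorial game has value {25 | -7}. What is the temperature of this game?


The game is {25 | -7}, a switch {a | b} with numbers a > b.
Cooling {a | b} by t gives {a - t | b + t}, which stops being hot when a - t = b + t, i.e. at t = (a - b)/2. So the temperature of a switch is (a - b)/2.
Temperature = (Left option - Right option) / 2
= (25 - (-7)) / 2
= 32 / 2
= 16

16


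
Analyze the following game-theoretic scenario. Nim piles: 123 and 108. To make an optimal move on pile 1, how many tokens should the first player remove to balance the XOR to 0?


Piles: 123 and 108
Current XOR: 123 XOR 108 = 23 (non-zero, so this is an N-position).
To make the XOR zero, we need to find a move that balances the piles.
For pile 1 (size 123): target = 123 XOR 23 = 108
We reduce pile 1 from 123 to 108.
Tokens removed: 123 - 108 = 15
Verification: 108 XOR 108 = 0

15


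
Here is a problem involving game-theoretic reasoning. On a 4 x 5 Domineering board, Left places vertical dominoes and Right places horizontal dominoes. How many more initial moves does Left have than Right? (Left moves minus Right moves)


Board is 4 x 5 (rows x cols).
Left (vertical) placements: (rows-1) * cols = 3 * 5 = 15
Right (horizontal) placements: rows * (cols-1) = 4 * 4 = 16
Advantage = Left - Right = 15 - 16 = -1

-1


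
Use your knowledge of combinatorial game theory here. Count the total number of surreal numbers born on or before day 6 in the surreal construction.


Day 0: {|} = 0 is born. Count = 1.
Day n: the number of surreal numbers born by day n is 2^(n+1) - 1.
By day 0: 2^1 - 1 = 1
By day 1: 2^2 - 1 = 3
By day 2: 2^3 - 1 = 7
By day 3: 2^4 - 1 = 15
By day 4: 2^5 - 1 = 31
By day 5: 2^6 - 1 = 63
By day 6: 2^7 - 1 = 127
By day 6: 127 surreal numbers.

127


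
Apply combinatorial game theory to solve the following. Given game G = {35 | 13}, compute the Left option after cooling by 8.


Original game: {35 | 13} (a switch {a | b} with a > b).
Cooling by t (for t below the temperature (a - b)/2 = 11) taxes each move by t: {a | b} cooled by t is {a - t | b + t}.
Cooling amount: t = 8
Cooled Left option: 35 - 8 = 27
Cooled Right option: 13 + 8 = 21
Cooled game: {27 | 21}
Left option = 27

27


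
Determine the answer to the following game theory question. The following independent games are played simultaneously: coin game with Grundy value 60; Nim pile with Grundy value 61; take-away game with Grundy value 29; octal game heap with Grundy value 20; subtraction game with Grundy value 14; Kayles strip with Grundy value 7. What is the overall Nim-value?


By the Sprague-Grundy theorem, the Grundy value of a sum of games is the XOR of individual Grundy values.
coin game: Grundy value = 60. Running XOR: 0 XOR 60 = 60
Nim pile: Grundy value = 61. Running XOR: 60 XOR 61 = 1
take-away game: Grundy value = 29. Running XOR: 1 XOR 29 = 28
octal game heap: Grundy value = 20. Running XOR: 28 XOR 20 = 8
subtraction game: Grundy value = 14. Running XOR: 8 XOR 14 = 6
Kayles strip: Grundy value = 7. Running XOR: 6 XOR 7 = 1
The combined Grundy value is 1.

1


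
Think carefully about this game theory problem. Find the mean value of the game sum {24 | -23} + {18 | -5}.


G1 = {24 | -23}, G2 = {18 | -5}
Each is a switch {a | b} with numbers a > b; its mean value is (a + b)/2, and mean value is additive over game sums: m(G1 + G2) = m(G1) + m(G2).
Mean of G1 = (24 + (-23))/2 = 1/2 = 1/2
Mean of G2 = (18 + (-5))/2 = 13/2 = 13/2
Mean of G1 + G2 = 1/2 + 13/2 = 7

7


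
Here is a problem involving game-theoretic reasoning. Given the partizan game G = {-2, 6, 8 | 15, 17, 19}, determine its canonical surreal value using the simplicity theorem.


Left options: {-2, 6, 8}, max = 8
Right options: {15, 17, 19}, min = 15
All options are numbers and max(Left) < min(Right), so by the simplicity theorem the value is the simplest (earliest-born) number strictly between 8 and 15.
Integers 9 through 14 all lie strictly between 8 and 15.
Among integers, the simplest (lowest birthday = smallest |n|; 0 is born on day 0, +-n on day n) is 9.
No non-integer in the interval can be simpler: if x is a non-integer in the interval, then floor(x) or ceil(x) also lies in the interval (the interval contains an integer), and both are proper prefixes of x's sign expansion, i.e. born earlier. So the game value is 9.
Game value = 9

9


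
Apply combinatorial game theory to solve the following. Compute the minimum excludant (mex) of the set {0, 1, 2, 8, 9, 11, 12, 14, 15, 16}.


Set = {0, 1, 2, 8, 9, 11, 12, 14, 15, 16}
0 is in the set.
1 is in the set.
2 is in the set.
3 is NOT in the set. This is the mex.
mex = 3

3


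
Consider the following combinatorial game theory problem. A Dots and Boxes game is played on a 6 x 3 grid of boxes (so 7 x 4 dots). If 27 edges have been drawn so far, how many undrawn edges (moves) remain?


Grid: 6 x 3 boxes, i.e. 7 rows and 4 columns of dots.
Horizontal edges: (rows + 1) * cols = 7 * 3 = 21
Vertical edges: rows * (cols + 1) = 6 * 4 = 24
Total edges: 21 + 24 = 45
Edges drawn: 27
Remaining: 45 - 27 = 18

18


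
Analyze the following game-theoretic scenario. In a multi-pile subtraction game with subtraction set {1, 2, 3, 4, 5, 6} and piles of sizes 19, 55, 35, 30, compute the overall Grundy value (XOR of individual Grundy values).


Subtraction set: {1, 2, 3, 4, 5, 6}
For this subtraction set, G(n) = n mod 7 (period = max + 1 = 7).
Pile 1 (size 19): G(19) = 19 mod 7 = 5
Pile 2 (size 55): G(55) = 55 mod 7 = 6
Pile 3 (size 35): G(35) = 35 mod 7 = 0
Pile 4 (size 30): G(30) = 30 mod 7 = 2
Total Grundy value = XOR of all: 5 XOR 6 XOR 0 XOR 2 = 1

1


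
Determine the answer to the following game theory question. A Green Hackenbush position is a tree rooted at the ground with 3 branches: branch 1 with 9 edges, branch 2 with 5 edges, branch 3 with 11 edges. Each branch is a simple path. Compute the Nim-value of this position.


The tree has 3 branches from the ground vertex.
In Green Hackenbush, the Nim-value of a simple path of length k is k.
Branch 1: length 9, Nim-value = 9
Branch 2: length 5, Nim-value = 5
Branch 3: length 11, Nim-value = 11
Total Nim-value = XOR of all branch values:
0 XOR 9 = 9
9 XOR 5 = 12
12 XOR 11 = 7
Nim-value of the tree = 7

7


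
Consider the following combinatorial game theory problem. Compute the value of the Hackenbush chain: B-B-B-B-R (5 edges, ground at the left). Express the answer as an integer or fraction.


Edges (from ground): B-B-B-B-R
By Berlekamp's sign-expansion rule, a Blue-Red Hackenbush stalk has the value of the surreal number whose sign sequence is the edge sequence with B -> + and R -> -.
Sign sequence: ++++-
Trace the sign expansion in the surreal number tree, starting from 0:
Edge 1: B (sign +) -> bounds (0, +inf), value = 1
Edge 2: B (sign +) -> bounds (1, +inf), value = 2
Edge 3: B (sign +) -> bounds (2, +inf), value = 3
Edge 4: B (sign +) -> bounds (3, +inf), value = 4
Edge 5: R (sign -) -> bounds (3, 4), value = 7/2
Game value = 7/2

7/2


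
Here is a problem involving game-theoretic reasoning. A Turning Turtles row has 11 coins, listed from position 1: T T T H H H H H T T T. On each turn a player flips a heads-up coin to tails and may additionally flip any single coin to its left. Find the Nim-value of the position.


Coins: T T T H H H H H T T T
Key fact: a single head at position k behaves exactly like a Nim heap of size k (turning it to T and optionally flipping a coin at j < k corresponds to moving the heap from k to j, or to 0), and heads combine as a disjunctive sum (two heads at the same place would cancel, matching j XOR j = 0). So the Nim-value is the XOR of the 1-indexed positions of the heads.
Face-up positions (1-indexed): [4, 5, 6, 7, 8]
XOR 0 with 4: 0 XOR 4 = 4
XOR 4 with 5: 4 XOR 5 = 1
XOR 1 with 6: 1 XOR 6 = 7
XOR 7 with 7: 7 XOR 7 = 0
XOR 0 with 8: 0 XOR 8 = 8
Nim-value = 8

8


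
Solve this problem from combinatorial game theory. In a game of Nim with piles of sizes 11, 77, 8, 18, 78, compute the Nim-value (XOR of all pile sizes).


We need the XOR (exclusive or) of all pile sizes.
After XOR-ing pile 1 (size 11): 0 XOR 11 = 11
After XOR-ing pile 2 (size 77): 11 XOR 77 = 70
After XOR-ing pile 3 (size 8): 70 XOR 8 = 78
After XOR-ing pile 4 (size 18): 78 XOR 18 = 92
After XOR-ing pile 5 (size 78): 92 XOR 78 = 18
The Nim-value of this position is 18.

18


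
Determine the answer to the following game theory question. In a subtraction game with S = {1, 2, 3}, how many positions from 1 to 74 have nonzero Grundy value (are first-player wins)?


Subtraction set S = {1, 2, 3}, so G(n) = n mod 4.
G(n) = 0 when n is a multiple of 4.
Multiples of 4 in [1, 74]: 18
N-positions (nonzero Grundy) = 74 - 18 = 56

56


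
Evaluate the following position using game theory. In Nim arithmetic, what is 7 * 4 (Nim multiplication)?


Nim multiplication is bilinear over XOR: (u XOR v) * w = (u*w) XOR (v*w).
So we split each operand into its bit components and XOR the pairwise Nim products.
7 = 1 + 2 + 4 (as XOR of powers of 2).
4 = 4 (as XOR of powers of 2).
Using the standard Nim-product table on single bits:
  2*2 = 3,   2*4 = 8,   2*8 = 12,
  4*4 = 6,   4*8 = 11,  8*8 = 13,
and  1*x = x (identity), k*l = l*k (commutative).
Pairwise Nim products:
  1 * 4 = 4
  2 * 4 = 8
  4 * 4 = 6
XOR them: 4 XOR 8 XOR 6 = 10.
Result: 7 * 4 = 10 (in Nim).

10


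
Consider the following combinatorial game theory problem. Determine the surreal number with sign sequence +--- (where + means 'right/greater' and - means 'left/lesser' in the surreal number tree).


Sign expansion: +---
Rule: track bounds (lo, hi), initially (-inf, +inf). On '+', the current value becomes lo and we move to the simplest number in (value, hi): value + 1 if hi = +inf, otherwise the midpoint (value + hi)/2. On '-', the current value becomes hi and we move to value - 1 if lo = -inf, otherwise the midpoint (lo + value)/2.
Start at 0.
Step 1: sign = +, move right. Bounds: (0, +inf). Value = 1
Step 2: sign = -, move left. Bounds: (0, 1). Value = 1/2
Step 3: sign = -, move left. Bounds: (0, 1/2). Value = 1/4
Step 4: sign = -, move left. Bounds: (0, 1/4). Value = 1/8
The surreal number with sign expansion +--- is 1/8.

1/8


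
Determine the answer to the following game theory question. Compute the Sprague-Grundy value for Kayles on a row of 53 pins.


Kayles: a move removes 1 or 2 adjacent pins from a contiguous row.
Removing pins from a row of k leaves two independent rows (a, b) with a + b = k - 1 (one pin) or a + b = k - 2 (two pins); an end removal gives a = 0.
By Sprague-Grundy, G(k) = mex{ G(a) XOR G(b) } over all these splits. G(0) = 0.
G(1): splits (0,0):0^0=0 -> mex({0}) = 1
G(2): splits (0,1):0^1=1 (0,0):0^0=0 -> mex({0, 1}) = 2
G(3): splits (0,2):0^2=2 (1,1):1^1=0 (0,1):0^1=1 -> mex({0, 1, 2}) = 3
G(4): splits (0,3):0^3=3 (1,2):1^2=3 (0,2):0^2=2 (1,1):1^1=0 -> mex({0, 2, 3}) = 1
G(5): splits (0,4):0^1=1 (1,3):1^3=2 (2,2):2^2=0 (0,3):0^3=3 (1,2):1^2=3 -> mex({0, 1, 2, 3}) = 4
G(6) = mex({0, 1, 2, 4}) = 3
G(7) = mex({0, 1, 3, 4, 5}) = 2
G(8) = mex({0, 2, 3, 5, 6}) = 1
G(9) = mex({0, 1, 2, 3, 6, 7}) = 4
G(10) = mex({0, 1, 3, 4, 5, 7}) = 2
G(11) = mex({0, 1, 2, 3, 4, 5}) = 6
G(12) = mex({0, 1, 2, 3, 5, 6, 7}) = 4
G(13) = mex({0, 2, 3, 4, 6, 7}) = 1
G(14) = mex({0, 1, 4, 5, 6, 7}) = 2
G(15) = mex({0, 1, 2, 3, 4, 5, 6}) = 7
G(16) = mex({0, 2, 3, 5, 6, 7}) = 1
G(17) = mex({0, 1, 2, 3, 5, 6, 7}) = 4
G(18) = mex({0, 1, 2, 4, 5, 6}) = 3
G(19) = mex({0, 1, 3, 4, 5, 7}) = 2
G(20) = mex({0, 2, 3, 4, 5, 6, 7}) = 1
G(21) = mex({0, 1, 2, 3, 5, 6, 7}) = 4
G(22) = mex({0, 1, 2, 3, 4, 5, 7}) = 6
G(23) = mex({0, 1, 2, 3, 4, 5, 6}) = 7
G(24) = mex({0, 1, 2, 3, 5, 6, 7}) = 4
G(25) = mex({0, 2, 3, 4, 6, 7}) = 1
G(26) = mex({0, 1, 3, 4, 5, 6, 7}) = 2
G(27) = mex({0, 1, 2, 3, 4, 5, 6, 7}) = 8
G(28) = mex({0, 1, 2, 3, 4, 6, 7, 8}) = 5
G(29) = mex({0, 1, 2, 3, 5, 6, 7, 8, 9}) = 4
G(30) = mex({0, 1, 2, 3, 4, 5, 6, 9, 10}) = 7
G(31) = mex({0, 1, 3, 4, 5, 7, 10, 11}) = 2
G(32) = mex({0, 2, 3, 4, 5, 6, 7, 9, 11}) = 1
G(33) = mex({0, 1, 2, 3, 4, 5, 6, 7, 9, 12}) = 8
G(34) = mex({0, 1, 2, 3, 4, 5, 7, 8, 11, 12}) = 6
G(35) = mex({0, 1, 2, 3, 4, 5, 6, 8, 9, 10, 11}) = 7
G(36) = mex({0, 1, 2, 3, 5, 6, 7, 9, 10}) = 4
G(37) = mex({0, 2, 3, 4, 6, 7, 9, 10, 11, 12}) = 1
G(38) = mex({0, 1, 3, 4, 5, 6, 7, 9, 10, 11, 12}) = 2
G(39) = mex({0, 1, 2, 4, 5, 6, 7, 9, 10, 12, 14}) = 3
G(40) = mex({0, 2, 3, 4, 6, 7, 11, 12, 14}) = 1
G(41) = mex({0, 1, 2, 3, 5, 6, 7, 9, 10, 11, 12}) = 4
G(42) = mex({0, 1, 2, 3, 4, 5, 6, 9, 10}) = 7
G(43) = mex({0, 1, 3, 4, 5, 7, 9, 10, 12, 15}) = 2
G(44) = mex({0, 2, 3, 4, 5, 6, 7, 9, 10, 12, 15}) = 1
G(45) = mex({0, 1, 2, 3, 4, 5, 6, 7, 9, 10, 12, 14}) = 8
G(46) = mex({0, 1, 3, 4, 5, 7, 8, 11, 12, 14}) = 2
G(47) = mex({0, 1, 2, 3, 4, 5, 6, 8, 9, 10, 11, 12}) = 7
G(48) = mex({0, 1, 2, 3, 5, 6, 7, 9, 10}) = 4
G(49) = mex({0, 2, 3, 4, 6, 7, 9, 10, 11, 12, 15}) = 1
G(50) = mex({0, 1, 4, 5, 6, 7, 9, 11, 12, 14, 15}) = 2
G(51) = mex({0, 1, 2, 3, 4, 5, 6, 7, 9, 12, 14, 15}) = 8
G(52) = mex({0, 2, 3, 4, 5, 6, 7, 8, 11, 12, 15}) = 1
G(53) = mex({0, 1, 2, 3, 5, 6, 7, 8, 9, 10, 11, 12}) = 4
Therefore G(53) = 4.

4


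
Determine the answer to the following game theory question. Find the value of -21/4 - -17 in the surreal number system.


x = -21/4, y = -17
Converting to common denominator: 4
x = -21/4, y = -68/4
x - y = -21/4 - -17 = 47/4

47/4


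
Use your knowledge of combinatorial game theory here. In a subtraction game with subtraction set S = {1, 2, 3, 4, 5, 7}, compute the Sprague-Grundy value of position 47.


The subtraction set is S = {1, 2, 3, 4, 5, 7}.
G(k) = mex{ G(k - s) : s in S, s <= k }. We compute iteratively: G(0) = 0.
G(1) = mex({0}) = 1
G(2) = mex({0, 1}) = 2
G(3) = mex({0, 1, 2}) = 3
G(4) = mex({0, 1, 2, 3}) = 4
G(5) = mex({0, 1, 2, 3, 4}) = 5
G(6) = mex({1, 2, 3, 4, 5}) = 0
G(7) = mex({0, 2, 3, 4, 5}) = 1
G(8) = mex({0, 1, 3, 4, 5}) = 2
G(9) = mex({0, 1, 2, 4, 5}) = 3
G(10) = mex({0, 1, 2, 3, 5}) = 4
G(11) = mex({0, 1, 2, 3, 4}) = 5
G(12) = mex({1, 2, 3, 4, 5}) = 0
Observe that G(6)..G(12) = 0, 1, 2, 3, 4, 5, 0 repeats G(0)..G(6) = 0, 1, 2, 3, 4, 5, 0.
For k >= max(S) = 7, G(k) is determined by the previous 7 values G(k-7)..G(k-1); a window of 7 consecutive values has recurred shifted by 6, so by induction G(k + 6) = G(k) for all k >= 0: the sequence is periodic from the start with period 6.
One period: G(0..5) = 0, 1, 2, 3, 4, 5.
47 mod 6 = 5, so G(47) = G(5) = 5.

5
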